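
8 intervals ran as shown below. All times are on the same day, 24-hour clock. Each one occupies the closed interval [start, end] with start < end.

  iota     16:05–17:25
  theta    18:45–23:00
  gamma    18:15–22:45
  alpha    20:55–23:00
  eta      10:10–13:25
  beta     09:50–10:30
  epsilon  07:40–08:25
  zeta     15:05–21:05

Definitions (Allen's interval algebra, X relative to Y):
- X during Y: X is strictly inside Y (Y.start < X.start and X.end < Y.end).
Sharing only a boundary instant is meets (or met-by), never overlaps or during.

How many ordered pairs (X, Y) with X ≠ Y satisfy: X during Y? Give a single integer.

1

Checking all 56 ordered pairs for relation 'during'; matching pairs in alphabetical order:
(iota, zeta): iota during zeta ✓
Count: 1.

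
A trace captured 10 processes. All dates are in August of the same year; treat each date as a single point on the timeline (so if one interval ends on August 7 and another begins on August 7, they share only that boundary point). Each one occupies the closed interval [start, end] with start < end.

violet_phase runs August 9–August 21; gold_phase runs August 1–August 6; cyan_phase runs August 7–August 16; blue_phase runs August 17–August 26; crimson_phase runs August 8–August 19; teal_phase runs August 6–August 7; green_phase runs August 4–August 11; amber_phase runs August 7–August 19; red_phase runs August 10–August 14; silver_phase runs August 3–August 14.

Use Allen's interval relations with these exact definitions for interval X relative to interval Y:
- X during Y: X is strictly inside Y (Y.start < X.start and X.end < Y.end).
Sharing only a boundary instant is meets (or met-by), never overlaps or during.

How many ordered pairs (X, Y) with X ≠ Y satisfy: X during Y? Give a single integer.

Checking all 90 ordered pairs for relation 'during'; matching pairs in alphabetical order:
(green_phase, silver_phase): green_phase during silver_phase ✓
(red_phase, amber_phase): red_phase during amber_phase ✓
(red_phase, crimson_phase): red_phase during crimson_phase ✓
(red_phase, cyan_phase): red_phase during cyan_phase ✓
(red_phase, violet_phase): red_phase during violet_phase ✓
(teal_phase, green_phase): teal_phase during green_phase ✓
(teal_phase, silver_phase): teal_phase during silver_phase ✓
Count: 7.

7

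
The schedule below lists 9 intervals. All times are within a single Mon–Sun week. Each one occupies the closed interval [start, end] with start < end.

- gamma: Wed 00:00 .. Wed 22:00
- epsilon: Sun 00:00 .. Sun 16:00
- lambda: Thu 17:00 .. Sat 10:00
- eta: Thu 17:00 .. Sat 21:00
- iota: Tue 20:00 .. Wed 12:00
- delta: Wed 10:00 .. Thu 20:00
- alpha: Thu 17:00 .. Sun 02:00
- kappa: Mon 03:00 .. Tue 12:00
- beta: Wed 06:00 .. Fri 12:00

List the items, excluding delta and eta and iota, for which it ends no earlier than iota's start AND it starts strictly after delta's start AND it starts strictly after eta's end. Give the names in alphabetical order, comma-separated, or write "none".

Conditions: its end is no earlier than iota's start (X.end >= Tue 20:00) AND its start is strictly after delta's start (X.start > Wed 10:00) AND its start is strictly after eta's end (X.start > Sat 21:00).
alpha: end Sun 02:00 >= Tue 20:00? ✓; start Thu 17:00 > Wed 10:00? ✓; start Thu 17:00 > Sat 21:00? ✗ → no.
beta: end Fri 12:00 >= Tue 20:00? ✓; start Wed 06:00 > Wed 10:00? ✗; start Wed 06:00 > Sat 21:00? ✗ → no.
epsilon: end Sun 16:00 >= Tue 20:00? ✓; start Sun 00:00 > Wed 10:00? ✓; start Sun 00:00 > Sat 21:00? ✓ → yes.
gamma: end Wed 22:00 >= Tue 20:00? ✓; start Wed 00:00 > Wed 10:00? ✗; start Wed 00:00 > Sat 21:00? ✗ → no.
kappa: end Tue 12:00 >= Tue 20:00? ✗; start Mon 03:00 > Wed 10:00? ✗; start Mon 03:00 > Sat 21:00? ✗ → no.
lambda: end Sat 10:00 >= Tue 20:00? ✓; start Thu 17:00 > Wed 10:00? ✓; start Thu 17:00 > Sat 21:00? ✗ → no.
Result: epsilon.

epsilon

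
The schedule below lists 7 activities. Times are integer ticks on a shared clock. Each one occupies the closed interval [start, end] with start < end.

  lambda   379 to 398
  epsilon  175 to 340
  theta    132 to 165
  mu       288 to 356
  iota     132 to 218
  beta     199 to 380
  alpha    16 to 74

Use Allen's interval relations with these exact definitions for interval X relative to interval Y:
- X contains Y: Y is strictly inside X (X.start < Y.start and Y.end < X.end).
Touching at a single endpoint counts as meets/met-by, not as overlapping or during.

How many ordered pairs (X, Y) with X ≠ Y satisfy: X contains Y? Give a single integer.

1

Checking all 42 ordered pairs for relation 'contains'; matching pairs in alphabetical order:
(beta, mu): beta contains mu ✓
Count: 1.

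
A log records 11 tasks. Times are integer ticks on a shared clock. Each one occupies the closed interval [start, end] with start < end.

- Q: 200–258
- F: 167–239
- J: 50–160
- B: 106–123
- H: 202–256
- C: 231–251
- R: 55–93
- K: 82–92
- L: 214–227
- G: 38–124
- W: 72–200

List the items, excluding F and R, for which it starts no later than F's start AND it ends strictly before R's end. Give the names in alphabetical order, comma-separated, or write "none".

Conditions: its start is no later than F's start (X.start <= 167) AND its end is strictly before R's end (X.end < 93).
B: start 106 <= 167? ✓; end 123 < 93? ✗ → no.
C: start 231 <= 167? ✗; end 251 < 93? ✗ → no.
G: start 38 <= 167? ✓; end 124 < 93? ✗ → no.
H: start 202 <= 167? ✗; end 256 < 93? ✗ → no.
J: start 50 <= 167? ✓; end 160 < 93? ✗ → no.
K: start 82 <= 167? ✓; end 92 < 93? ✓ → yes.
L: start 214 <= 167? ✗; end 227 < 93? ✗ → no.
Q: start 200 <= 167? ✗; end 258 < 93? ✗ → no.
W: start 72 <= 167? ✓; end 200 < 93? ✗ → no.
Result: K.

K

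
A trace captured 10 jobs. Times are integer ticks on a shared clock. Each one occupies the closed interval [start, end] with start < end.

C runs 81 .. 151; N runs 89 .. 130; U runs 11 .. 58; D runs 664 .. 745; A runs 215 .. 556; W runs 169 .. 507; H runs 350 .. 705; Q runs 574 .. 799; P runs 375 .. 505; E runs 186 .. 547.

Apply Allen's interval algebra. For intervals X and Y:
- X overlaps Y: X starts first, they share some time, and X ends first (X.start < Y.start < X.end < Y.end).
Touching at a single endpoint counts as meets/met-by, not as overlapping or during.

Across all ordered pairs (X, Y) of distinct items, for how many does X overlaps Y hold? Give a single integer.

Checking all 90 ordered pairs for relation 'overlaps'; matching pairs in alphabetical order:
(A, H): A overlaps H ✓
(E, A): E overlaps A ✓
(E, H): E overlaps H ✓
(H, D): H overlaps D ✓
(H, Q): H overlaps Q ✓
(W, A): W overlaps A ✓
(W, E): W overlaps E ✓
(W, H): W overlaps H ✓
Count: 8.

8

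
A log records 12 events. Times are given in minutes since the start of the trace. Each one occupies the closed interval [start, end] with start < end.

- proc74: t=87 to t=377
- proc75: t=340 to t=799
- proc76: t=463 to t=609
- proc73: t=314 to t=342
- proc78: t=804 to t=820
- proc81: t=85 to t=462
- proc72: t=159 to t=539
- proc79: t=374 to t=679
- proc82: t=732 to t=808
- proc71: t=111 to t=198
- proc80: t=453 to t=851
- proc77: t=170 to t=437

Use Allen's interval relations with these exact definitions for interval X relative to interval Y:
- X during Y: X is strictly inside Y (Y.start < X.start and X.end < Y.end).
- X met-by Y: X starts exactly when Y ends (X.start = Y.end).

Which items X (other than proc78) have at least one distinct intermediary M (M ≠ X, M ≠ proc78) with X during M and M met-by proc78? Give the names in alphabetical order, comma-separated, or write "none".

Target proc78 = [t=804, t=820].
Intermediaries M with M met-by proc78: none.
Union: none.

none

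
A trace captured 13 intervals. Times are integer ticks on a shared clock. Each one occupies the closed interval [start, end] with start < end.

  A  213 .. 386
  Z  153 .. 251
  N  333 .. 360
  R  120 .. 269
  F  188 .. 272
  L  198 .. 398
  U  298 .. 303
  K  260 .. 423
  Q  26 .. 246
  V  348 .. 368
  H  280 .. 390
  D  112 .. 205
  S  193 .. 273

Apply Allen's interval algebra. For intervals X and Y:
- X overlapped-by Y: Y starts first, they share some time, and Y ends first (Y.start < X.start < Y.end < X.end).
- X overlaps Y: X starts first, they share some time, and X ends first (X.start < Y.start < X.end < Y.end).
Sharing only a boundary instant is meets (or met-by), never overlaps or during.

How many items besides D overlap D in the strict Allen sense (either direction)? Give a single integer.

Target D = [112, 205].
A [213, 386] → after → no.
F [188, 272] → overlapped-by → counts.
H [280, 390] → after → no.
K [260, 423] → after → no.
L [198, 398] → overlapped-by → counts.
N [333, 360] → after → no.
Q [26, 246] → contains → no.
R [120, 269] → overlapped-by → counts.
S [193, 273] → overlapped-by → counts.
U [298, 303] → after → no.
V [348, 368] → after → no.
Z [153, 251] → overlapped-by → counts.
Total: 5.

5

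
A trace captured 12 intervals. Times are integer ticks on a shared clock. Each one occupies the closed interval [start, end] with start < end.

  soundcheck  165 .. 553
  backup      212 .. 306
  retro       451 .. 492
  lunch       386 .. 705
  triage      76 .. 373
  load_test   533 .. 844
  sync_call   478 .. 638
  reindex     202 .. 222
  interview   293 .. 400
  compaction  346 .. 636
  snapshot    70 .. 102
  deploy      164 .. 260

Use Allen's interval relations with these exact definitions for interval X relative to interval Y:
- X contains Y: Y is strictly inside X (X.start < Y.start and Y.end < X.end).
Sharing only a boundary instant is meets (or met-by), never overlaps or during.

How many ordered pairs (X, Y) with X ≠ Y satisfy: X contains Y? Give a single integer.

Checking all 132 ordered pairs for relation 'contains'; matching pairs in alphabetical order:
(compaction, retro): compaction contains retro ✓
(deploy, reindex): deploy contains reindex ✓
(lunch, retro): lunch contains retro ✓
(lunch, sync_call): lunch contains sync_call ✓
(soundcheck, backup): soundcheck contains backup ✓
(soundcheck, interview): soundcheck contains interview ✓
(soundcheck, reindex): soundcheck contains reindex ✓
(soundcheck, retro): soundcheck contains retro ✓
(triage, backup): triage contains backup ✓
(triage, deploy): triage contains deploy ✓
(triage, reindex): triage contains reindex ✓
Count: 11.

11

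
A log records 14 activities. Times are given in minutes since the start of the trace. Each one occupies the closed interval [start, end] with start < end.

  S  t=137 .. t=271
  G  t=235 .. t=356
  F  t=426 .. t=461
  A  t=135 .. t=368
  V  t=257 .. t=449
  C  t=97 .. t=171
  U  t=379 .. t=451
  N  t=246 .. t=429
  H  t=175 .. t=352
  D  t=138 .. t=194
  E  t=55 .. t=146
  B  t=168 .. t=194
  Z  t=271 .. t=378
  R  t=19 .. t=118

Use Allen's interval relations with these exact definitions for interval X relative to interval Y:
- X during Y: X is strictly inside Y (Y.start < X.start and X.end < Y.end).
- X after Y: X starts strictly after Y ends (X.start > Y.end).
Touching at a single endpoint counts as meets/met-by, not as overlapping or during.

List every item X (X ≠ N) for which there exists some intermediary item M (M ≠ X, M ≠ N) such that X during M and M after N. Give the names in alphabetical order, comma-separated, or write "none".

Target N = [t=246, t=429].
Intermediaries M with M after N: none.
Union: none.

none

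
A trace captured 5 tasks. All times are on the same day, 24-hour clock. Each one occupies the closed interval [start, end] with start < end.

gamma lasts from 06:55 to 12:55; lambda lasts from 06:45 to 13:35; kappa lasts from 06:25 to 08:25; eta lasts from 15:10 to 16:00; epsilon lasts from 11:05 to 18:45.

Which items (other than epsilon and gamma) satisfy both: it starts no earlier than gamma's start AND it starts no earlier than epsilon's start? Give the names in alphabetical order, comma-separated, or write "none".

eta

Conditions: its start is no earlier than gamma's start (X.start >= 06:55) AND its start is no earlier than epsilon's start (X.start >= 11:05).
eta: start 15:10 >= 06:55? ✓; start 15:10 >= 11:05? ✓ → yes.
kappa: start 06:25 >= 06:55? ✗; start 06:25 >= 11:05? ✗ → no.
lambda: start 06:45 >= 06:55? ✗; start 06:45 >= 11:05? ✗ → no.
Result: eta.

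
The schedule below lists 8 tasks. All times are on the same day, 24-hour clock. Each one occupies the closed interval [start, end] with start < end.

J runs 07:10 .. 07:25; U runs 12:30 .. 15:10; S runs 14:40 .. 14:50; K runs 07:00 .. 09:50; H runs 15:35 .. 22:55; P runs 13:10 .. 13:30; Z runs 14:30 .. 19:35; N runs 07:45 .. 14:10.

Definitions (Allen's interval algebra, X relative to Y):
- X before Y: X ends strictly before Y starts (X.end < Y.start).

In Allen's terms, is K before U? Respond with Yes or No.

K = [07:00, 09:50], U = [12:30, 15:10].
Actual relation of K to U: before.
Asked whether 'before' holds → Yes.

Yes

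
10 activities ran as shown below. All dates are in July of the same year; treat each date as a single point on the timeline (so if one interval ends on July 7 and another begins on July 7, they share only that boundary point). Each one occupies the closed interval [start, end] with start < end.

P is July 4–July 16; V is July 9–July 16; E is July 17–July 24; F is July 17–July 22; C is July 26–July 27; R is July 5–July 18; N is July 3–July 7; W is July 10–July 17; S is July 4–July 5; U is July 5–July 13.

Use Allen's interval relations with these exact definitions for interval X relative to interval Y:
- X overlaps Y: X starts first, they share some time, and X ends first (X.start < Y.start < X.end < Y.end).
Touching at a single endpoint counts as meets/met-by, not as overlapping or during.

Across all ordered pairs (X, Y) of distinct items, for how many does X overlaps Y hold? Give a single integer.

Checking all 90 ordered pairs for relation 'overlaps'; matching pairs in alphabetical order:
(N, P): N overlaps P ✓
(N, R): N overlaps R ✓
(N, U): N overlaps U ✓
(P, R): P overlaps R ✓
(P, W): P overlaps W ✓
(R, E): R overlaps E ✓
(R, F): R overlaps F ✓
(U, V): U overlaps V ✓
(U, W): U overlaps W ✓
(V, W): V overlaps W ✓
Count: 10.

10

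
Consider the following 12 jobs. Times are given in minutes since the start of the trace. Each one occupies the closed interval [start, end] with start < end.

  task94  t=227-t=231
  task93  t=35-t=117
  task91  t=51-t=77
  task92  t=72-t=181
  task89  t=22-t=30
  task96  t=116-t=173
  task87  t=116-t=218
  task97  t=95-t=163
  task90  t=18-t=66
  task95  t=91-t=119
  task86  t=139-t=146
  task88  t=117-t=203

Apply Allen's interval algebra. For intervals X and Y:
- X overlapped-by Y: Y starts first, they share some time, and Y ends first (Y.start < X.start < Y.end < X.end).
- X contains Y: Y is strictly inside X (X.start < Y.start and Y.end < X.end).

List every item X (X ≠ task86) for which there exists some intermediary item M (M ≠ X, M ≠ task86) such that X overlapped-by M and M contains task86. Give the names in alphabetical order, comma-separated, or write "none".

task87, task88, task96

Target task86 = [t=139, t=146].
Intermediaries M with M contains task86: task87, task88, task92, task96, task97.
Via task87 — items with X overlapped-by task87: none.
Via task88 — items with X overlapped-by task88: none.
Via task92 — items with X overlapped-by task92: task87, task88.
Via task96 — items with X overlapped-by task96: task88.
Via task97 — items with X overlapped-by task97: task87, task88, task96.
Union: task87, task88, task96.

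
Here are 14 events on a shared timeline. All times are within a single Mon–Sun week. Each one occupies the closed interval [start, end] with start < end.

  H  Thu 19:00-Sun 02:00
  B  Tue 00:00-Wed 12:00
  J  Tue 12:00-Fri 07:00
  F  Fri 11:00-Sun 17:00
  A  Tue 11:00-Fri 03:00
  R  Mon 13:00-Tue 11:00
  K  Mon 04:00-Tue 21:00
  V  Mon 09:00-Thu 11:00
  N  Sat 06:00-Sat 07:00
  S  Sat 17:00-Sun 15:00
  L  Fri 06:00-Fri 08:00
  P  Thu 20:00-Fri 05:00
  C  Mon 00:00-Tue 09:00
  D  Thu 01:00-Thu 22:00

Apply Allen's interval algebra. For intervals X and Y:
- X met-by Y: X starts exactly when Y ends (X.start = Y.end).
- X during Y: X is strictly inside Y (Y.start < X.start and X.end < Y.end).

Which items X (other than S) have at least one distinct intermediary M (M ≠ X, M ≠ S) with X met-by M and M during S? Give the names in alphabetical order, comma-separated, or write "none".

Target S = [Sat 17:00, Sun 15:00].
Intermediaries M with M during S: none.
Union: none.

none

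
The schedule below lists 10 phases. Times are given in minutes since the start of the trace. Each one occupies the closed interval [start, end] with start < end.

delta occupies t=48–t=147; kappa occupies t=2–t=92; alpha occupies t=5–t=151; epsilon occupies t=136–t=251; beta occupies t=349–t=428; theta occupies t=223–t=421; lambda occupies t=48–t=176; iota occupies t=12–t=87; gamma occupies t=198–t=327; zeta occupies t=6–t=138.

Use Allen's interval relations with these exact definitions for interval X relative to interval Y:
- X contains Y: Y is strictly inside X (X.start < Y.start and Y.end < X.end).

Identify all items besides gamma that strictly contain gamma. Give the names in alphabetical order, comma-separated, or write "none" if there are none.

Target gamma = [t=198, t=327].
alpha [t=5, t=151] → before → no.
beta [t=349, t=428] → after → no.
delta [t=48, t=147] → before → no.
epsilon [t=136, t=251] → overlaps → no.
iota [t=12, t=87] → before → no.
kappa [t=2, t=92] → before → no.
lambda [t=48, t=176] → before → no.
theta [t=223, t=421] → overlapped-by → no.
zeta [t=6, t=138] → before → no.
Result: none.

none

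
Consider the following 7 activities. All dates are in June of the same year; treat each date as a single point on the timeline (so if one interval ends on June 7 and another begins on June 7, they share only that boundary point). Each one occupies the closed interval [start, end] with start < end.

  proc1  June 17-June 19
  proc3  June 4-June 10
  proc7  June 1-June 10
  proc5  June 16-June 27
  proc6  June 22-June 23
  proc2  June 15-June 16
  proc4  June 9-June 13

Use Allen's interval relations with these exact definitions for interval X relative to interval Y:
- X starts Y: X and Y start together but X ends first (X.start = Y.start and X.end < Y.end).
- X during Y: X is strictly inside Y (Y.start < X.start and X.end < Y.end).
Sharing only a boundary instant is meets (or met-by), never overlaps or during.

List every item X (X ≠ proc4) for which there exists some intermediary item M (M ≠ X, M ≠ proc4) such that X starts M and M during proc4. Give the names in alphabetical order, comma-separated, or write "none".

Target proc4 = [June 9, June 13].
Intermediaries M with M during proc4: none.
Union: none.

none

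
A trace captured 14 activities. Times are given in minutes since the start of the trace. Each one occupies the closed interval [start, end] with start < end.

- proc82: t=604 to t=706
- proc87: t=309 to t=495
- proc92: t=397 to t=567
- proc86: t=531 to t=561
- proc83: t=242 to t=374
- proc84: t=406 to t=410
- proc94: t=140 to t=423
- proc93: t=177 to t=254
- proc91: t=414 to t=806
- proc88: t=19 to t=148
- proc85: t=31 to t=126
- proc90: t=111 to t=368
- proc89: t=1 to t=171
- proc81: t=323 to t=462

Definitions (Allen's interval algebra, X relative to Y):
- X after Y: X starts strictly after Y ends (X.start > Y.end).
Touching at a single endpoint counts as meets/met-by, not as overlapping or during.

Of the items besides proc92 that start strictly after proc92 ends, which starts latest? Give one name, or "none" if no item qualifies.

proc82

Target proc92 = [t=397, t=567].
proc81 [t=323, t=462] → overlaps → excluded.
proc82 [t=604, t=706] → after → candidate.
proc83 [t=242, t=374] → before → excluded.
proc84 [t=406, t=410] → during → excluded.
proc85 [t=31, t=126] → before → excluded.
proc86 [t=531, t=561] → during → excluded.
proc87 [t=309, t=495] → overlaps → excluded.
proc88 [t=19, t=148] → before → excluded.
proc89 [t=1, t=171] → before → excluded.
proc90 [t=111, t=368] → before → excluded.
proc91 [t=414, t=806] → overlapped-by → excluded.
proc93 [t=177, t=254] → before → excluded.
proc94 [t=140, t=423] → overlaps → excluded.
Among candidates, latest start is t=604 → proc82.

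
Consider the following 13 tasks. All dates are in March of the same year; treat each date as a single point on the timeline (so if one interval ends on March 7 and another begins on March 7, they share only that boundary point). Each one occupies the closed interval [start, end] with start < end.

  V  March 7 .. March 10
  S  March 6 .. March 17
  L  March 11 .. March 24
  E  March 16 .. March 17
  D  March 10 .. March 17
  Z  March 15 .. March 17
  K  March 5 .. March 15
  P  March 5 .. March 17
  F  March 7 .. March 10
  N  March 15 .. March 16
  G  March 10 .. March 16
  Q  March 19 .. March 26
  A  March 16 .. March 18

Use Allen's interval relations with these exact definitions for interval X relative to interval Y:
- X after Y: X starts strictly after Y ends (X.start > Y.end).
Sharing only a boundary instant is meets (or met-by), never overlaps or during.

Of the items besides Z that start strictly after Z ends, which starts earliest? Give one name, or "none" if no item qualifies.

Q

Target Z = [March 15, March 17].
A [March 16, March 18] → overlapped-by → excluded.
D [March 10, March 17] → finished-by → excluded.
E [March 16, March 17] → finishes → excluded.
F [March 7, March 10] → before → excluded.
G [March 10, March 16] → overlaps → excluded.
K [March 5, March 15] → meets → excluded.
L [March 11, March 24] → contains → excluded.
N [March 15, March 16] → starts → excluded.
P [March 5, March 17] → finished-by → excluded.
Q [March 19, March 26] → after → candidate.
S [March 6, March 17] → finished-by → excluded.
V [March 7, March 10] → before → excluded.
Among candidates, earliest start is March 19 → Q.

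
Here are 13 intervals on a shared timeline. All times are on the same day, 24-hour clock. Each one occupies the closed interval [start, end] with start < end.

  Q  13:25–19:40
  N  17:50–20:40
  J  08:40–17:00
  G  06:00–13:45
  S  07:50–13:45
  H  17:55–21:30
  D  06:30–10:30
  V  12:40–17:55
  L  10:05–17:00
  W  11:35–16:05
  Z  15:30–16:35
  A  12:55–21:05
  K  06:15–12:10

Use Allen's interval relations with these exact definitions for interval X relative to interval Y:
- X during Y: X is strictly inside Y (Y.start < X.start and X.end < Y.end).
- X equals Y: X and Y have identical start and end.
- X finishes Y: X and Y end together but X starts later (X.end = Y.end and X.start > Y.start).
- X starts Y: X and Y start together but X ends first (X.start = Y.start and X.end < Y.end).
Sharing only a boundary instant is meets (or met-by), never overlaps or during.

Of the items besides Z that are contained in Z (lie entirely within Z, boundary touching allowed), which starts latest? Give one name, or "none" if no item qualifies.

Target Z = [15:30, 16:35].
A [12:55, 21:05] → contains → excluded.
D [06:30, 10:30] → before → excluded.
G [06:00, 13:45] → before → excluded.
H [17:55, 21:30] → after → excluded.
J [08:40, 17:00] → contains → excluded.
K [06:15, 12:10] → before → excluded.
L [10:05, 17:00] → contains → excluded.
N [17:50, 20:40] → after → excluded.
Q [13:25, 19:40] → contains → excluded.
S [07:50, 13:45] → before → excluded.
V [12:40, 17:55] → contains → excluded.
W [11:35, 16:05] → overlaps → excluded.
No candidates → none.

none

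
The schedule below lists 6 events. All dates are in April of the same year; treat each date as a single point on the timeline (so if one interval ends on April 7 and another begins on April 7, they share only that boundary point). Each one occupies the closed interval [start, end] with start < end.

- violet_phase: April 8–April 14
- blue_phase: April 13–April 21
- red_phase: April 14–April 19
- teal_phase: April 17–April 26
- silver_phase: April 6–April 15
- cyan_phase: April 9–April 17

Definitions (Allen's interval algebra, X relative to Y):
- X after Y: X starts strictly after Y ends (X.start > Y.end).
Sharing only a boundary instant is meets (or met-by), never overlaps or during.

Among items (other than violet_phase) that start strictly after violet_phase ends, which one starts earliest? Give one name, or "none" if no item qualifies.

teal_phase

Target violet_phase = [April 8, April 14].
blue_phase [April 13, April 21] → overlapped-by → excluded.
cyan_phase [April 9, April 17] → overlapped-by → excluded.
red_phase [April 14, April 19] → met-by → excluded.
silver_phase [April 6, April 15] → contains → excluded.
teal_phase [April 17, April 26] → after → candidate.
Among candidates, earliest start is April 17 → teal_phase.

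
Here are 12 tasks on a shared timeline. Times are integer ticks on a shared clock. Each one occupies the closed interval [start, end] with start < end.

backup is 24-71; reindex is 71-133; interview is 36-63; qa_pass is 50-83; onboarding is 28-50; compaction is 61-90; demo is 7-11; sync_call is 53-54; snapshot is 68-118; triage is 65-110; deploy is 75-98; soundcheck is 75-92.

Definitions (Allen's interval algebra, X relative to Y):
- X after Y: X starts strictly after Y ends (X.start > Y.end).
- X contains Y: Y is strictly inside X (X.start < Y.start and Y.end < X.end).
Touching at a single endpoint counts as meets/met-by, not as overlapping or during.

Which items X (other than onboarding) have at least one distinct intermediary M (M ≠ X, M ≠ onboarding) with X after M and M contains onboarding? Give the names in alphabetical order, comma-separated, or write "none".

Target onboarding = [28, 50].
Intermediaries M with M contains onboarding: backup.
Via backup — items with X after backup: deploy, soundcheck.
Union: deploy, soundcheck.

deploy, soundcheck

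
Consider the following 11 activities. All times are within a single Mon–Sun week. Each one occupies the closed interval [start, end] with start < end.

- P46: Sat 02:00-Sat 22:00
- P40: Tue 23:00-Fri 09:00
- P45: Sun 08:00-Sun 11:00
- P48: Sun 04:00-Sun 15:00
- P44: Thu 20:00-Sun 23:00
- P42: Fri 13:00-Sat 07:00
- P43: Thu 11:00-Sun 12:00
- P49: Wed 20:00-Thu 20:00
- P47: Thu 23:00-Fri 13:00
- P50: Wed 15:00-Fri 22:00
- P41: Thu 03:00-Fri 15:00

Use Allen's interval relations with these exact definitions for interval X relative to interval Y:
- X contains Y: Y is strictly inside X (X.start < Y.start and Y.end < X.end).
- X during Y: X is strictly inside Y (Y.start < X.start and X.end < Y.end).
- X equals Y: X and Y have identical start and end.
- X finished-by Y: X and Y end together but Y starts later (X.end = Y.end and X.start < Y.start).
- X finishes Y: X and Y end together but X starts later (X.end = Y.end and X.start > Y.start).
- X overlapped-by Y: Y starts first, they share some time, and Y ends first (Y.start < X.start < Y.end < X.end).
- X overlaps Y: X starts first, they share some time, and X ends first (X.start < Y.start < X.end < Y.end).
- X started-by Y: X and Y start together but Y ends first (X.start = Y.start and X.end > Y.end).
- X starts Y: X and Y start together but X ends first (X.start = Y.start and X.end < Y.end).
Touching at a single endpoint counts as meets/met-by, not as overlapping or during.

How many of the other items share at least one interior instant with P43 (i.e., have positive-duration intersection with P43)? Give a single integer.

10

Target P43 = [Thu 11:00, Sun 12:00].
P40 [Tue 23:00, Fri 09:00] → overlaps → counts.
P41 [Thu 03:00, Fri 15:00] → overlaps → counts.
P42 [Fri 13:00, Sat 07:00] → during → counts.
P44 [Thu 20:00, Sun 23:00] → overlapped-by → counts.
P45 [Sun 08:00, Sun 11:00] → during → counts.
P46 [Sat 02:00, Sat 22:00] → during → counts.
P47 [Thu 23:00, Fri 13:00] → during → counts.
P48 [Sun 04:00, Sun 15:00] → overlapped-by → counts.
P49 [Wed 20:00, Thu 20:00] → overlaps → counts.
P50 [Wed 15:00, Fri 22:00] → overlaps → counts.
Total: 10.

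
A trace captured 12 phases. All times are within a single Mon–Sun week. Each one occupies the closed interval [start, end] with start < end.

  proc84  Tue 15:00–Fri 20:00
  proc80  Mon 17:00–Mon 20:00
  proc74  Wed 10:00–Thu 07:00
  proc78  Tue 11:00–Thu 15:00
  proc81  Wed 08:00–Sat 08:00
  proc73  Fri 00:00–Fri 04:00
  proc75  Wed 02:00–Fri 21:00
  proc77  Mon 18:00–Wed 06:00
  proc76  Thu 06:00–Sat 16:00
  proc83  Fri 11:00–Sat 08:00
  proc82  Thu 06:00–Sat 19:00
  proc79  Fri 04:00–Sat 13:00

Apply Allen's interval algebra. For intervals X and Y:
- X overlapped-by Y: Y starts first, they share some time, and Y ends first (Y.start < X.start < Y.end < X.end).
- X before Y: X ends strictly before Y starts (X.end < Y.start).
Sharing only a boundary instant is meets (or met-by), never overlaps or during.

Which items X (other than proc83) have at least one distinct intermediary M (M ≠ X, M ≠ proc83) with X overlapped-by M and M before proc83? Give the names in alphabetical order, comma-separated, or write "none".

Target proc83 = [Fri 11:00, Sat 08:00].
Intermediaries M with M before proc83: proc73, proc74, proc77, proc78, proc80.
Via proc73 — items with X overlapped-by proc73: none.
Via proc74 — items with X overlapped-by proc74: proc76, proc82.
Via proc77 — items with X overlapped-by proc77: proc75, proc78, proc84.
Via proc78 — items with X overlapped-by proc78: proc75, proc76, proc81, proc82, proc84.
Via proc80 — items with X overlapped-by proc80: proc77.
Union: proc75, proc76, proc77, proc78, proc81, proc82, proc84.

proc75, proc76, proc77, proc78, proc81, proc82, proc84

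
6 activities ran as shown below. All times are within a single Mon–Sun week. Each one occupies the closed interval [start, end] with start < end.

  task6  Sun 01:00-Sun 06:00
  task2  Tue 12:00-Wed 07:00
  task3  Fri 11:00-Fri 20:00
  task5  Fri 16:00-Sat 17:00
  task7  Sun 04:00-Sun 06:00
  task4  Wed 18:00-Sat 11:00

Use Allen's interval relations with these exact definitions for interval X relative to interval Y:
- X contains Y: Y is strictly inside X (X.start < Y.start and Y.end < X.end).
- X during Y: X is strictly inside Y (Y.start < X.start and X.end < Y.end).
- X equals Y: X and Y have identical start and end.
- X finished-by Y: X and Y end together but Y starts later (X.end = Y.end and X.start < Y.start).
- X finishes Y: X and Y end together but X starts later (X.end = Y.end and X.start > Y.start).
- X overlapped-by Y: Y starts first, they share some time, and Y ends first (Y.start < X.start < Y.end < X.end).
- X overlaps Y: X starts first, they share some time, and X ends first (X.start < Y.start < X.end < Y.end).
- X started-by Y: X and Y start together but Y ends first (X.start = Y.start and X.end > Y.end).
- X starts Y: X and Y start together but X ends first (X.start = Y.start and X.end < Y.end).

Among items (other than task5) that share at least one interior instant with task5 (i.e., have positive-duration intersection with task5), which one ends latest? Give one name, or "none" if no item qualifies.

task4

Target task5 = [Fri 16:00, Sat 17:00].
task2 [Tue 12:00, Wed 07:00] → before → excluded.
task3 [Fri 11:00, Fri 20:00] → overlaps → candidate.
task4 [Wed 18:00, Sat 11:00] → overlaps → candidate.
task6 [Sun 01:00, Sun 06:00] → after → excluded.
task7 [Sun 04:00, Sun 06:00] → after → excluded.
Among candidates, latest end is Sat 11:00 → task4.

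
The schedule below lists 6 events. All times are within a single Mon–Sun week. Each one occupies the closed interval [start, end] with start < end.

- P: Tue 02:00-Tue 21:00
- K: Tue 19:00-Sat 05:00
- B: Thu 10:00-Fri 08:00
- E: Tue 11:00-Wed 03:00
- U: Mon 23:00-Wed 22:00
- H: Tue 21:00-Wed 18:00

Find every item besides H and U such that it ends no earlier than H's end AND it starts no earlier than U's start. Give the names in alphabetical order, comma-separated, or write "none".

Conditions: its end is no earlier than H's end (X.end >= Wed 18:00) AND its start is no earlier than U's start (X.start >= Mon 23:00).
B: end Fri 08:00 >= Wed 18:00? ✓; start Thu 10:00 >= Mon 23:00? ✓ → yes.
E: end Wed 03:00 >= Wed 18:00? ✗; start Tue 11:00 >= Mon 23:00? ✓ → no.
K: end Sat 05:00 >= Wed 18:00? ✓; start Tue 19:00 >= Mon 23:00? ✓ → yes.
P: end Tue 21:00 >= Wed 18:00? ✗; start Tue 02:00 >= Mon 23:00? ✓ → no.
Result: B, K.

B, K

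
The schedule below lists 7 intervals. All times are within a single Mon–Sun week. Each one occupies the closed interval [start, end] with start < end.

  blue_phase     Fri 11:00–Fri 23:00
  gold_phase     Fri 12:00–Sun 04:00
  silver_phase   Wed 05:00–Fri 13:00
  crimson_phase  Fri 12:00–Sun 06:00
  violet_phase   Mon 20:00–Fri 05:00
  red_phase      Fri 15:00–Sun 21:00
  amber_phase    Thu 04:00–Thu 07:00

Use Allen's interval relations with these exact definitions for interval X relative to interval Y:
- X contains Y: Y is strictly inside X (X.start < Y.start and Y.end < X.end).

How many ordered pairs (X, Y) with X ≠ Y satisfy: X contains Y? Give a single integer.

2

Checking all 42 ordered pairs for relation 'contains'; matching pairs in alphabetical order:
(silver_phase, amber_phase): silver_phase contains amber_phase ✓
(violet_phase, amber_phase): violet_phase contains amber_phase ✓
Count: 2.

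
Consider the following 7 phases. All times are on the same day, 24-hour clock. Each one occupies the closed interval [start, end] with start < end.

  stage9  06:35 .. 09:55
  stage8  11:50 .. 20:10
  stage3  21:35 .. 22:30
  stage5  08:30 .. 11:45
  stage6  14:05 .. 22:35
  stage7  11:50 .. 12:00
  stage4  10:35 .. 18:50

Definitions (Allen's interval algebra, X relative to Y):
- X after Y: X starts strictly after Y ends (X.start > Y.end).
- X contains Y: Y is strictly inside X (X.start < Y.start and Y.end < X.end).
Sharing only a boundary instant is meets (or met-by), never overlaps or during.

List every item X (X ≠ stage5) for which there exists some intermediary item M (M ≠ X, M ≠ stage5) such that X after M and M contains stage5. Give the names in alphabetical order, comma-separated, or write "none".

none

Target stage5 = [08:30, 11:45].
Intermediaries M with M contains stage5: none.
Union: none.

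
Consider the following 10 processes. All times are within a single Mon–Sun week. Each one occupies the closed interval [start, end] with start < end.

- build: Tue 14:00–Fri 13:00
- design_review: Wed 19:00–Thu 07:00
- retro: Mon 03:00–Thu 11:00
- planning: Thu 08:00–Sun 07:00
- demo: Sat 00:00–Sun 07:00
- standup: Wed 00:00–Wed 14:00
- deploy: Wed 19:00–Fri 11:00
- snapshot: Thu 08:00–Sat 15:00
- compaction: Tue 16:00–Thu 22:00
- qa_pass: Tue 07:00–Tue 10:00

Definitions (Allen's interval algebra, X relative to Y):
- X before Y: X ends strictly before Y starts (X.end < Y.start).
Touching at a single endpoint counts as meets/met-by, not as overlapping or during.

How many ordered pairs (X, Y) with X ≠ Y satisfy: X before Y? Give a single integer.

Checking all 90 ordered pairs for relation 'before'; matching pairs in alphabetical order:
(build, demo): build before demo ✓
(compaction, demo): compaction before demo ✓
(deploy, demo): deploy before demo ✓
(design_review, demo): design_review before demo ✓
(design_review, planning): design_review before planning ✓
(design_review, snapshot): design_review before snapshot ✓
(qa_pass, build): qa_pass before build ✓
(qa_pass, compaction): qa_pass before compaction ✓
(qa_pass, demo): qa_pass before demo ✓
(qa_pass, deploy): qa_pass before deploy ✓
(qa_pass, design_review): qa_pass before design_review ✓
(qa_pass, planning): qa_pass before planning ✓
(qa_pass, snapshot): qa_pass before snapshot ✓
(qa_pass, standup): qa_pass before standup ✓
(retro, demo): retro before demo ✓
(standup, demo): standup before demo ✓
(standup, deploy): standup before deploy ✓
(standup, design_review): standup before design_review ✓
(standup, planning): standup before planning ✓
(standup, snapshot): standup before snapshot ✓
Count: 20.

20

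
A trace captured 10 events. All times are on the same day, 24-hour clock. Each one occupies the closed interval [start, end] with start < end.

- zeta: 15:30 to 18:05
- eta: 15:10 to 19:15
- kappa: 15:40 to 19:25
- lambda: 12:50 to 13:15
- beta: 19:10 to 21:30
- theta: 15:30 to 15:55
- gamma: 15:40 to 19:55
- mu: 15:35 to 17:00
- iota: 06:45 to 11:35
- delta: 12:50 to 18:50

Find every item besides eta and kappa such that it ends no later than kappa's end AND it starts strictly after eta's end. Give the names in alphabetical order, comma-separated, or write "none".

none

Conditions: its end is no later than kappa's end (X.end <= 19:25) AND its start is strictly after eta's end (X.start > 19:15).
beta: end 21:30 <= 19:25? ✗; start 19:10 > 19:15? ✗ → no.
delta: end 18:50 <= 19:25? ✓; start 12:50 > 19:15? ✗ → no.
gamma: end 19:55 <= 19:25? ✗; start 15:40 > 19:15? ✗ → no.
iota: end 11:35 <= 19:25? ✓; start 06:45 > 19:15? ✗ → no.
lambda: end 13:15 <= 19:25? ✓; start 12:50 > 19:15? ✗ → no.
mu: end 17:00 <= 19:25? ✓; start 15:35 > 19:15? ✗ → no.
theta: end 15:55 <= 19:25? ✓; start 15:30 > 19:15? ✗ → no.
zeta: end 18:05 <= 19:25? ✓; start 15:30 > 19:15? ✗ → no.
Result: none.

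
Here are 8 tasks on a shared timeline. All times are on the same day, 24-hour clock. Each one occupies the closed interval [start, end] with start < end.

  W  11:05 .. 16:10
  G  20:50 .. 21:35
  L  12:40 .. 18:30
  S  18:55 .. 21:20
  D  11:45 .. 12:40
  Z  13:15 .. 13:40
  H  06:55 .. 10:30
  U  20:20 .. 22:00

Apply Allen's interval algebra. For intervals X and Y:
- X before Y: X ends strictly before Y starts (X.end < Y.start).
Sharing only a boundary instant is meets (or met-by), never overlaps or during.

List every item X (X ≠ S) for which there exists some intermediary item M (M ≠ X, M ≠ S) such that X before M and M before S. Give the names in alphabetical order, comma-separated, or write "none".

Target S = [18:55, 21:20].
Intermediaries M with M before S: D, H, L, W, Z.
Via D — items with X before D: H.
Via H — items with X before H: none.
Via L — items with X before L: H.
Via W — items with X before W: H.
Via Z — items with X before Z: D, H.
Union: D, H.

D, H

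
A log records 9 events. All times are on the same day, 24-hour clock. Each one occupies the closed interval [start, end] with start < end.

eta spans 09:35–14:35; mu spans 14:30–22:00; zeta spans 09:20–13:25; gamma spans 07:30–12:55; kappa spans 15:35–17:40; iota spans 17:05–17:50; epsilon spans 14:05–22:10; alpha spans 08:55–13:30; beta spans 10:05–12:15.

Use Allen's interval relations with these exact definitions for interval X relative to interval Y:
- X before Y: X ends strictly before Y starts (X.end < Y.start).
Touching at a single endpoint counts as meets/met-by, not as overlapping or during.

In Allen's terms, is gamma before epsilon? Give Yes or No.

gamma = [07:30, 12:55], epsilon = [14:05, 22:10].
Actual relation of gamma to epsilon: before.
Asked whether 'before' holds → Yes.

Yes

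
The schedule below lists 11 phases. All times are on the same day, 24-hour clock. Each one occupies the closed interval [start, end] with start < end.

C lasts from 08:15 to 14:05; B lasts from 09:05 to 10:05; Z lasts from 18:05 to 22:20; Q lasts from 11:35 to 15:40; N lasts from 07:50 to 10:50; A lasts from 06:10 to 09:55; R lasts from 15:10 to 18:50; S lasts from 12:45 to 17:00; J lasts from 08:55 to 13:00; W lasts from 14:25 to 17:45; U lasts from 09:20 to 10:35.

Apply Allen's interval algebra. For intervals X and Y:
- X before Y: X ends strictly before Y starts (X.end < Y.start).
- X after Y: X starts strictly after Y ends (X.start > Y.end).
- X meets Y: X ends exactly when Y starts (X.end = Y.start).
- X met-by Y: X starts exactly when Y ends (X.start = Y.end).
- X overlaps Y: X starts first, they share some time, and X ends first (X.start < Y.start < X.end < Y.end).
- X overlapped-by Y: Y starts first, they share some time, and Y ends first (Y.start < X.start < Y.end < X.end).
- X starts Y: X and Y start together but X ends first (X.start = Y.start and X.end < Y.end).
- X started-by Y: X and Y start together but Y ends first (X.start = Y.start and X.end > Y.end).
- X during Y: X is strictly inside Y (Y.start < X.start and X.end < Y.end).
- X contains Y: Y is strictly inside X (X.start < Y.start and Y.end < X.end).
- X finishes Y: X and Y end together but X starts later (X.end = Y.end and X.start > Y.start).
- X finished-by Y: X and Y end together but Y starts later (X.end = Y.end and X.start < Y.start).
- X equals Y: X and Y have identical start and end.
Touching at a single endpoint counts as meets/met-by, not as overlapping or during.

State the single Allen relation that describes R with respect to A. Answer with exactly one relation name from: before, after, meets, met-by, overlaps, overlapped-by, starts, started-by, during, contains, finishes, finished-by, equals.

after

R = [15:10, 18:50]; A = [06:10, 09:55].
Compare endpoints: R.start > A.start, R.start > A.end, R.end > A.start, R.end > A.end.
That pattern is 'after'.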